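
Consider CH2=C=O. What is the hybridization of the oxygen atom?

sp2

The oxygen atom is sp2: 1 σ bond and 2 lone pairs, plus one π bond, 3 electron-density regions.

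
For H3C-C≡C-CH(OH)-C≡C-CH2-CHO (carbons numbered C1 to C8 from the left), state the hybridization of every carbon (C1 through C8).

C1 (4 σ bonds) has steric number 4: sp3.
C2 has 2 σ bonds, plus two π bonds: steric number 2 → sp.
C3: 2 σ bonds, plus two π bonds; 2 regions of electron density → sp.
C4 is sp3: 4 σ bonds, 4 electron-density regions.
C5 is sp: 2 σ bonds, plus two π bonds, 2 electron-density regions.
C6 is sp: 2 σ bonds, plus two π bonds, 2 electron-density regions.
C7 carries 4 σ bonds, giving a steric number of 4, so it is sp3.
C8 carries 3 σ bonds, plus one π bond, giving a steric number of 3, so it is sp2.

C1 sp3, C2 sp, C3 sp, C4 sp3, C5 sp, C6 sp, C7 sp3, C8 sp2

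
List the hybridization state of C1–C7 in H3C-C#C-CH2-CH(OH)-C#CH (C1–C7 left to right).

C1 is sp3: 4 σ bonds, 4 electron-density regions.
C2 has 2 σ bonds, plus two π bonds: steric number 2 → sp.
C3 (2 σ bonds, plus two π bonds) has steric number 2: sp.
C4 is sp3: 4 σ bonds, 4 electron-density regions.
C5 — 4 σ bonds. Steric number 4, so sp3.
C6 is sp: 2 σ bonds, plus two π bonds, 2 electron-density regions.
C7: 2 σ bonds, plus two π bonds; 2 regions of electron density → sp.

C1 sp3, C2 sp, C3 sp, C4 sp3, C5 sp3, C6 sp, C7 sp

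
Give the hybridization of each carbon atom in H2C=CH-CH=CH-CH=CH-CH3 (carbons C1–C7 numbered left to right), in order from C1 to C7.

C1 — 3 σ bonds, plus one π bond. Steric number 3, so sp2.
C2 has 3 σ bonds, plus one π bond: steric number 3 → sp2.
C3 has 3 σ bonds, plus one π bond: steric number 3 → sp2.
C4: 3 σ bonds, plus one π bond; 3 regions of electron density → sp2.
C5 — 3 σ bonds, plus one π bond. Steric number 3, so sp2.
C6 (3 σ bonds, plus one π bond) has steric number 3: sp2.
C7 — 4 σ bonds. Steric number 4, so sp3.

C1 sp2, C2 sp2, C3 sp2, C4 sp2, C5 sp2, C6 sp2, C7 sp3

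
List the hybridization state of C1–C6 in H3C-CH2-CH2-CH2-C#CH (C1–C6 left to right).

C1 sp3, C2 sp3, C3 sp3, C4 sp3, C5 sp, C6 sp

C1 (4 σ bonds) has steric number 4: sp3.
C2: 4 σ bonds — 4 electron domains, sp3.
C3 carries 4 σ bonds, giving a steric number of 4, so it is sp3.
C4 has 4 σ bonds: steric number 4 → sp3.
C5 is sp: 2 σ bonds, plus two π bonds, 2 electron-density regions.
C6 is sp: 2 σ bonds, plus two π bonds, 2 electron-density regions.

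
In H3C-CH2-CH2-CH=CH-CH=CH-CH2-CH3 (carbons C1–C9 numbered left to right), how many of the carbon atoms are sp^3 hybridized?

C1: sp3 ✓
C2: sp3 ✓
C3: sp3 ✓
C4: sp2
C5: sp2
C6: sp2
C7: sp2
C8: sp3 ✓
C9: sp3 ✓
C1, C2, C3, C8, C9 → 5 sp3 carbons.

5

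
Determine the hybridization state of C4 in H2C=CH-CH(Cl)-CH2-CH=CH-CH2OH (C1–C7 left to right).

sp3

C4: 4 σ bonds; 4 regions of electron density → sp3.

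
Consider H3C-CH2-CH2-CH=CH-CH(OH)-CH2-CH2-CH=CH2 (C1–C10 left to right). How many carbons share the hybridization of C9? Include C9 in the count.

4

C9 is sp2 (one π bond).
C1: sp3
C2: sp3
C3: sp3
C4: sp2 ✓
C5: sp2 ✓
C6: sp3
C7: sp3
C8: sp3
C9: sp2 ✓
C10: sp2 ✓
4 carbons are sp2.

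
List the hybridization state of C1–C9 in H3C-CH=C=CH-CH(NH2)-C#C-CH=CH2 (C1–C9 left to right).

C1: 4 σ bonds — 4 electron domains, sp3.
C2 (3 σ bonds, plus one π bond) has steric number 3: sp2.
C3 has 2 σ bonds, plus two π bonds: steric number 2 → sp.
C4 has 3 σ bonds, plus one π bond: steric number 3 → sp2.
C5 has 4 σ bonds: steric number 4 → sp3.
C6 has 2 σ bonds, plus two π bonds: steric number 2 → sp.
C7 has 2 σ bonds, plus two π bonds: steric number 2 → sp.
C8 carries 3 σ bonds, plus one π bond, giving a steric number of 3, so it is sp2.
C9 — 3 σ bonds, plus one π bond. Steric number 3, so sp2.

C1 sp3, C2 sp2, C3 sp, C4 sp2, C5 sp3, C6 sp, C7 sp, C8 sp2, C9 sp2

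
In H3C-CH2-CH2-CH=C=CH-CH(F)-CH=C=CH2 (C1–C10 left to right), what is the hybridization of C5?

sp

C5 is sp: 2 σ bonds, plus two π bonds, 2 electron-density regions.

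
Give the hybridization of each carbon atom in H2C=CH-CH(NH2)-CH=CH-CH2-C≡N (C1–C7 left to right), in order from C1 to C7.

C1 (3 σ bonds, plus one π bond) has steric number 3: sp2.
C2 carries 3 σ bonds, plus one π bond, giving a steric number of 3, so it is sp2.
C3 has 4 σ bonds: steric number 4 → sp3.
C4 has 3 σ bonds, plus one π bond: steric number 3 → sp2.
C5: 3 σ bonds, plus one π bond; 3 regions of electron density → sp2.
C6 is sp3: 4 σ bonds, 4 electron-density regions.
C7 (2 σ bonds, plus two π bonds) has steric number 2: sp.

C1 sp2, C2 sp2, C3 sp3, C4 sp2, C5 sp2, C6 sp3, C7 sp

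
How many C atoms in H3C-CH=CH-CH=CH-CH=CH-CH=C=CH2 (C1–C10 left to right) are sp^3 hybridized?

1

C1: sp3 ✓
C2: sp2
C3: sp2
C4: sp2
C5: sp2
C6: sp2
C7: sp2
C8: sp2
C9: sp
C10: sp2
C1 → 1 sp3 carbon.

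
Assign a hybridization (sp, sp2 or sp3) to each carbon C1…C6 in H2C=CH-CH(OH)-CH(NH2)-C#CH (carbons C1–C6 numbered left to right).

C1 sp2, C2 sp2, C3 sp3, C4 sp3, C5 sp, C6 sp

C1 — 3 σ bonds, plus one π bond. Steric number 3, so sp2.
C2 — 3 σ bonds, plus one π bond. Steric number 3, so sp2.
C3: 4 σ bonds — 4 electron domains, sp3.
C4 is sp3: 4 σ bonds, 4 electron-density regions.
C5: 2 σ bonds, plus two π bonds — 2 electron domains, sp.
C6: 2 σ bonds, plus two π bonds — 2 electron domains, sp.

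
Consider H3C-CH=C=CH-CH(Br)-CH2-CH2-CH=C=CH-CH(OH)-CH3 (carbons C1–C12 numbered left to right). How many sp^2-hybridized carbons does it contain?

C1: sp3
C2: sp2 ✓
C3: sp
C4: sp2 ✓
C5: sp3
C6: sp3
C7: sp3
C8: sp2 ✓
C9: sp
C10: sp2 ✓
C11: sp3
C12: sp3
C2, C4, C8, C10 → 4 sp2 carbons.

4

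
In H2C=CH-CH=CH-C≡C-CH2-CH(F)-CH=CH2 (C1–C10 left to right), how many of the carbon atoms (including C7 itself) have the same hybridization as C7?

2

C7 is sp3 (only σ bonds).
C1: sp2
C2: sp2
C3: sp2
C4: sp2
C5: sp
C6: sp
C7: sp3 ✓
C8: sp3 ✓
C9: sp2
C10: sp2
2 carbons are sp3.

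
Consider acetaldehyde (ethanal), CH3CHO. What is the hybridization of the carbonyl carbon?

sp^2

The carbonyl carbon: 3 σ bonds, plus one π bond — 3 electron domains, sp2.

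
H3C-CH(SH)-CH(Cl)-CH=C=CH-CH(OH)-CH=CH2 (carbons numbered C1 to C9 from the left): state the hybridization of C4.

C4: 3 σ bonds, plus one π bond — 3 electron domains, sp2.

sp²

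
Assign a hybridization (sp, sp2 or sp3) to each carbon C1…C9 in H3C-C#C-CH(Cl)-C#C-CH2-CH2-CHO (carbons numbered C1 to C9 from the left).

C1 sp3, C2 sp, C3 sp, C4 sp3, C5 sp, C6 sp, C7 sp3, C8 sp3, C9 sp2

C1 is sp3: 4 σ bonds, 4 electron-density regions.
C2 — 2 σ bonds, plus two π bonds. Steric number 2, so sp.
C3: 2 σ bonds, plus two π bonds — 2 electron domains, sp.
C4 — 4 σ bonds. Steric number 4, so sp3.
C5 has 2 σ bonds, plus two π bonds: steric number 2 → sp.
C6: 2 σ bonds, plus two π bonds; 2 regions of electron density → sp.
C7 has 4 σ bonds: steric number 4 → sp3.
C8: 4 σ bonds — 4 electron domains, sp3.
C9: 3 σ bonds, plus one π bond; 3 regions of electron density → sp2.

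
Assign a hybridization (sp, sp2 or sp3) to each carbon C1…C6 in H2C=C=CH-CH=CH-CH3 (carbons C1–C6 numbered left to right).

C1 has 3 σ bonds, plus one π bond: steric number 3 → sp2.
C2 (2 σ bonds, plus two π bonds) has steric number 2: sp.
C3: 3 σ bonds, plus one π bond — 3 electron domains, sp2.
C4 — 3 σ bonds, plus one π bond. Steric number 3, so sp2.
C5 has 3 σ bonds, plus one π bond: steric number 3 → sp2.
C6 is sp3: 4 σ bonds, 4 electron-density regions.

C1 sp2, C2 sp, C3 sp2, C4 sp2, C5 sp2, C6 sp3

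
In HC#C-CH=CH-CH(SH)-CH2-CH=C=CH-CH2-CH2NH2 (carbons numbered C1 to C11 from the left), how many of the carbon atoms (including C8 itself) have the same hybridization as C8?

C8 is sp (two π bonds).
C1: sp ✓
C2: sp ✓
C3: sp2
C4: sp2
C5: sp3
C6: sp3
C7: sp2
C8: sp ✓
C9: sp2
C10: sp3
C11: sp3
3 carbons are sp.

3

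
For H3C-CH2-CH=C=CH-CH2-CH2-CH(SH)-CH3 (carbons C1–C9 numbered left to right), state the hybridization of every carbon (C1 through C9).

C1: 4 σ bonds; 4 regions of electron density → sp3.
C2: 4 σ bonds; 4 regions of electron density → sp3.
C3: 3 σ bonds, plus one π bond — 3 electron domains, sp2.
C4 carries 2 σ bonds, plus two π bonds, giving a steric number of 2, so it is sp.
C5 (3 σ bonds, plus one π bond) has steric number 3: sp2.
C6 carries 4 σ bonds, giving a steric number of 4, so it is sp3.
C7 carries 4 σ bonds, giving a steric number of 4, so it is sp3.
C8 has 4 σ bonds: steric number 4 → sp3.
C9 (4 σ bonds) has steric number 4: sp3.

C1 sp3, C2 sp3, C3 sp2, C4 sp, C5 sp2, C6 sp3, C7 sp3, C8 sp3, C9 sp3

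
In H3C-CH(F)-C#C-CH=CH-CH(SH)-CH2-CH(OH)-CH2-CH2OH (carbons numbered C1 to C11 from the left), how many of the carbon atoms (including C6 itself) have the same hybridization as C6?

C6 is sp2 (one π bond).
C1: sp3
C2: sp3
C3: sp
C4: sp
C5: sp2 ✓
C6: sp2 ✓
C7: sp3
C8: sp3
C9: sp3
C10: sp3
C11: sp3
2 carbons are sp2.

2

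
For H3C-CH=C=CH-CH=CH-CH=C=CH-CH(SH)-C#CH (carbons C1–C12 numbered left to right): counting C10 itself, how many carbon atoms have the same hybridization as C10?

2

C10 is sp3 (only σ bonds).
C1: sp3 ✓
C2: sp2
C3: sp
C4: sp2
C5: sp2
C6: sp2
C7: sp2
C8: sp
C9: sp2
C10: sp3 ✓
C11: sp
C12: sp
2 carbons are sp3.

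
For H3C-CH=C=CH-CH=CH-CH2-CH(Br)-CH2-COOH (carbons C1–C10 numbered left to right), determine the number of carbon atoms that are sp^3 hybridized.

C1: sp3 ✓
C2: sp2
C3: sp
C4: sp2
C5: sp2
C6: sp2
C7: sp3 ✓
C8: sp3 ✓
C9: sp3 ✓
C10: sp2
C1, C7, C8, C9 → 4 sp3 carbons.

4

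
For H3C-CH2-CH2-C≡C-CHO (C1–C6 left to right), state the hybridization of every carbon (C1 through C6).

C1 carries 4 σ bonds, giving a steric number of 4, so it is sp3.
C2 is sp3: 4 σ bonds, 4 electron-density regions.
C3: 4 σ bonds; 4 regions of electron density → sp3.
C4 carries 2 σ bonds, plus two π bonds, giving a steric number of 2, so it is sp.
C5 is sp: 2 σ bonds, plus two π bonds, 2 electron-density regions.
C6 carries 3 σ bonds, plus one π bond, giving a steric number of 3, so it is sp2.

C1 sp3, C2 sp3, C3 sp3, C4 sp, C5 sp, C6 sp2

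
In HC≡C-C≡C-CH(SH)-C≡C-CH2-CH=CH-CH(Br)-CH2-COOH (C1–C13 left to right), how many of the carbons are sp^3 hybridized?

4

C1: sp
C2: sp
C3: sp
C4: sp
C5: sp3 ✓
C6: sp
C7: sp
C8: sp3 ✓
C9: sp2
C10: sp2
C11: sp3 ✓
C12: sp3 ✓
C13: sp2
C5, C8, C11, C12 → 4 sp3 carbons.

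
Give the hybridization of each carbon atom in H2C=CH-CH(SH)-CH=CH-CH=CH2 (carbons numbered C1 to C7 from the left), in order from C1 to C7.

C1 is sp2: 3 σ bonds, plus one π bond, 3 electron-density regions.
C2 is sp2: 3 σ bonds, plus one π bond, 3 electron-density regions.
C3 (4 σ bonds) has steric number 4: sp3.
C4 is sp2: 3 σ bonds, plus one π bond, 3 electron-density regions.
C5 — 3 σ bonds, plus one π bond. Steric number 3, so sp2.
C6 has 3 σ bonds, plus one π bond: steric number 3 → sp2.
C7 has 3 σ bonds, plus one π bond: steric number 3 → sp2.

C1 sp2, C2 sp2, C3 sp3, C4 sp2, C5 sp2, C6 sp2, C7 sp2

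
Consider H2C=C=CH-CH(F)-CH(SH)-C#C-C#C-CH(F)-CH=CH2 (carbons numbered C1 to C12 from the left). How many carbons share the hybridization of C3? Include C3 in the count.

C3 is sp2 (one π bond).
C1: sp2 ✓
C2: sp
C3: sp2 ✓
C4: sp3
C5: sp3
C6: sp
C7: sp
C8: sp
C9: sp
C10: sp3
C11: sp2 ✓
C12: sp2 ✓
4 carbons are sp2.

4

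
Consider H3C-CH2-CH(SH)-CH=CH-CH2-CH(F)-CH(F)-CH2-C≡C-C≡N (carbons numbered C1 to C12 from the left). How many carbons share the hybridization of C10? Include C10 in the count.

3

C10 is sp (two π bonds).
C1: sp3
C2: sp3
C3: sp3
C4: sp2
C5: sp2
C6: sp3
C7: sp3
C8: sp3
C9: sp3
C10: sp ✓
C11: sp ✓
C12: sp ✓
3 carbons are sp.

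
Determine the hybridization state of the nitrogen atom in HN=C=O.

The nitrogen atom: 2 σ bonds and 1 lone pair, plus one π bond — 3 electron domains, sp2.

sp²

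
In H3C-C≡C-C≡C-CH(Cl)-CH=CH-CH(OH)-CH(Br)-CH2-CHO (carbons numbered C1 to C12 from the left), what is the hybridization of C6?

sp³

C6 — 4 σ bonds. Steric number 4, so sp3.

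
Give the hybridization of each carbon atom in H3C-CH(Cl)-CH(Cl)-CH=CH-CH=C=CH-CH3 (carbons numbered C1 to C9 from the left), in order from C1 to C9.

C1 sp3, C2 sp3, C3 sp3, C4 sp2, C5 sp2, C6 sp2, C7 sp, C8 sp2, C9 sp3

C1 carries 4 σ bonds, giving a steric number of 4, so it is sp3.
C2 has 4 σ bonds: steric number 4 → sp3.
C3: 4 σ bonds — 4 electron domains, sp3.
C4 has 3 σ bonds, plus one π bond: steric number 3 → sp2.
C5 (3 σ bonds, plus one π bond) has steric number 3: sp2.
C6 (3 σ bonds, plus one π bond) has steric number 3: sp2.
C7: 2 σ bonds, plus two π bonds; 2 regions of electron density → sp.
C8 is sp2: 3 σ bonds, plus one π bond, 3 electron-density regions.
C9 — 4 σ bonds. Steric number 4, so sp3.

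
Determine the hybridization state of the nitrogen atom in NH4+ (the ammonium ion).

sp3

Four σ bonds, no lone pair → sp3, tetrahedral.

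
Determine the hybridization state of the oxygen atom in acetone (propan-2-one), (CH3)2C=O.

sp2

One σ bond + two lone pairs = steric number 3 → sp2.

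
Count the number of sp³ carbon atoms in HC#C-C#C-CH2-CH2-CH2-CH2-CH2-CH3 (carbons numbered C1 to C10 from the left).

C1: sp
C2: sp
C3: sp
C4: sp
C5: sp3 ✓
C6: sp3 ✓
C7: sp3 ✓
C8: sp3 ✓
C9: sp3 ✓
C10: sp3 ✓
C5, C6, C7, C8, C9, C10 → 6 sp3 carbons.

6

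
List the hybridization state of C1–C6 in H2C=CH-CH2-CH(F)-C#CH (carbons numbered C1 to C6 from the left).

C1 sp2, C2 sp2, C3 sp3, C4 sp3, C5 sp, C6 sp

C1 carries 3 σ bonds, plus one π bond, giving a steric number of 3, so it is sp2.
C2 carries 3 σ bonds, plus one π bond, giving a steric number of 3, so it is sp2.
C3 — 4 σ bonds. Steric number 4, so sp3.
C4 is sp3: 4 σ bonds, 4 electron-density regions.
C5 (2 σ bonds, plus two π bonds) has steric number 2: sp.
C6 is sp: 2 σ bonds, plus two π bonds, 2 electron-density regions.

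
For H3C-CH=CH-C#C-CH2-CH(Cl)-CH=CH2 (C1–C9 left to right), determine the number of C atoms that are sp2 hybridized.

4

C1: sp3
C2: sp2 ✓
C3: sp2 ✓
C4: sp
C5: sp
C6: sp3
C7: sp3
C8: sp2 ✓
C9: sp2 ✓
C2, C3, C8, C9 → 4 sp2 carbons.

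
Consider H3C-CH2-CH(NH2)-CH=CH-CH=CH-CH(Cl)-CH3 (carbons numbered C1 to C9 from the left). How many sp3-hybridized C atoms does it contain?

C1: sp3 ✓
C2: sp3 ✓
C3: sp3 ✓
C4: sp2
C5: sp2
C6: sp2
C7: sp2
C8: sp3 ✓
C9: sp3 ✓
C1, C2, C3, C8, C9 → 5 sp3 carbons.

5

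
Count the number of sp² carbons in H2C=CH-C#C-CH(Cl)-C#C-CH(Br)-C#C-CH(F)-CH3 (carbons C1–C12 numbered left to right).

2

C1: sp2 ✓
C2: sp2 ✓
C3: sp
C4: sp
C5: sp3
C6: sp
C7: sp
C8: sp3
C9: sp
C10: sp
C11: sp3
C12: sp3
C1, C2 → 2 sp2 carbons.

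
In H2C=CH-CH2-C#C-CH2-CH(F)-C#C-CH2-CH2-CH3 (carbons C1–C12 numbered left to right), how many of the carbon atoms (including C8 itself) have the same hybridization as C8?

C8 is sp (two π bonds).
C1: sp2
C2: sp2
C3: sp3
C4: sp ✓
C5: sp ✓
C6: sp3
C7: sp3
C8: sp ✓
C9: sp ✓
C10: sp3
C11: sp3
C12: sp3
4 carbons are sp.

4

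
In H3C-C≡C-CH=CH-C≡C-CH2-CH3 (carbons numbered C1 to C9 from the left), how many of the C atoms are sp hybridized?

4

C1: sp3
C2: sp ✓
C3: sp ✓
C4: sp2
C5: sp2
C6: sp ✓
C7: sp ✓
C8: sp3
C9: sp3
C2, C3, C6, C7 → 4 sp carbons.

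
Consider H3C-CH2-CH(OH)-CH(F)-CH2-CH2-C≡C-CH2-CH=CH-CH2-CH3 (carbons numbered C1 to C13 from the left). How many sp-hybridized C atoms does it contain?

2

C1: sp3
C2: sp3
C3: sp3
C4: sp3
C5: sp3
C6: sp3
C7: sp ✓
C8: sp ✓
C9: sp3
C10: sp2
C11: sp2
C12: sp3
C13: sp3
C7, C8 → 2 sp carbons.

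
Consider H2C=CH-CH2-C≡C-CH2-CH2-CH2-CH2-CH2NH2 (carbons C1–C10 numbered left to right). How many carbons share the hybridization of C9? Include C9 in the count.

C9 is sp3 (only σ bonds).
C1: sp2
C2: sp2
C3: sp3 ✓
C4: sp
C5: sp
C6: sp3 ✓
C7: sp3 ✓
C8: sp3 ✓
C9: sp3 ✓
C10: sp3 ✓
6 carbons are sp3.

6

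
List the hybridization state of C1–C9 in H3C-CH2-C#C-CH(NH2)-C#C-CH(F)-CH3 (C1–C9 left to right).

C1: 4 σ bonds — 4 electron domains, sp3.
C2 (4 σ bonds) has steric number 4: sp3.
C3 (2 σ bonds, plus two π bonds) has steric number 2: sp.
C4 is sp: 2 σ bonds, plus two π bonds, 2 electron-density regions.
C5 (4 σ bonds) has steric number 4: sp3.
C6 carries 2 σ bonds, plus two π bonds, giving a steric number of 2, so it is sp.
C7 is sp: 2 σ bonds, plus two π bonds, 2 electron-density regions.
C8 — 4 σ bonds. Steric number 4, so sp3.
C9 — 4 σ bonds. Steric number 4, so sp3.

C1 sp3, C2 sp3, C3 sp, C4 sp, C5 sp3, C6 sp, C7 sp, C8 sp3, C9 sp3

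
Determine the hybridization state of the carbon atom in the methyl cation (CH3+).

sp^2

Three σ bonds to H, empty p orbital → sp2, trigonal planar.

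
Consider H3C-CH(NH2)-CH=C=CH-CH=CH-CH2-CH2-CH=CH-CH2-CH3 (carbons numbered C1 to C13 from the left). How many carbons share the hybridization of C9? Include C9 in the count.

C9 is sp3 (only σ bonds).
C1: sp3 ✓
C2: sp3 ✓
C3: sp2
C4: sp
C5: sp2
C6: sp2
C7: sp2
C8: sp3 ✓
C9: sp3 ✓
C10: sp2
C11: sp2
C12: sp3 ✓
C13: sp3 ✓
6 carbons are sp3.

6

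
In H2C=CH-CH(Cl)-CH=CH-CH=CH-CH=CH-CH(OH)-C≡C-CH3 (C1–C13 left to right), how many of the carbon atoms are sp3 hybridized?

3

C1: sp2
C2: sp2
C3: sp3 ✓
C4: sp2
C5: sp2
C6: sp2
C7: sp2
C8: sp2
C9: sp2
C10: sp3 ✓
C11: sp
C12: sp
C13: sp3 ✓
C3, C10, C13 → 3 sp3 carbons.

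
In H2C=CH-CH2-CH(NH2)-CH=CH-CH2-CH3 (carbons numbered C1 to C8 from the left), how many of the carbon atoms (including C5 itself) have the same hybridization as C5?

4

C5 is sp2 (one π bond).
C1: sp2 ✓
C2: sp2 ✓
C3: sp3
C4: sp3
C5: sp2 ✓
C6: sp2 ✓
C7: sp3
C8: sp3
4 carbons are sp2.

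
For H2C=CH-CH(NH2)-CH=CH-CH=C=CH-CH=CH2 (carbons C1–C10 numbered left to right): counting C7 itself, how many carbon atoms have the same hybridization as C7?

C7 is sp (two π bonds).
C1: sp2
C2: sp2
C3: sp3
C4: sp2
C5: sp2
C6: sp2
C7: sp ✓
C8: sp2
C9: sp2
C10: sp2
1 carbon is sp.

1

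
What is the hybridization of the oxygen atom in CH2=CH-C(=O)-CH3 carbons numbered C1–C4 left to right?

The oxygen atom has 1 σ bond and 2 lone pairs, plus one π bond: steric number 3 → sp2.

sp²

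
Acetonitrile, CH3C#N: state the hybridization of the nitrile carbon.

sp

The nitrile carbon (2 σ bonds, plus two π bonds) has steric number 2: sp.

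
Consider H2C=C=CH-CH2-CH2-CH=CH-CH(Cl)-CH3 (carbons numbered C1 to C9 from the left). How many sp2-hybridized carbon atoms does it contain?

4

C1: sp2 ✓
C2: sp
C3: sp2 ✓
C4: sp3
C5: sp3
C6: sp2 ✓
C7: sp2 ✓
C8: sp3
C9: sp3
C1, C3, C6, C7 → 4 sp2 carbons.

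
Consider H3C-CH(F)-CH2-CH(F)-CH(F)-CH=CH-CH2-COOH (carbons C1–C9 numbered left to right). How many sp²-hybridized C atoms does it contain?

C1: sp3
C2: sp3
C3: sp3
C4: sp3
C5: sp3
C6: sp2 ✓
C7: sp2 ✓
C8: sp3
C9: sp2 ✓
C6, C7, C9 → 3 sp2 carbons.

3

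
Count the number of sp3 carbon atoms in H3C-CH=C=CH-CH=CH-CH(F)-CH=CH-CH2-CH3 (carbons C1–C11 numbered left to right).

4

C1: sp3 ✓
C2: sp2
C3: sp
C4: sp2
C5: sp2
C6: sp2
C7: sp3 ✓
C8: sp2
C9: sp2
C10: sp3 ✓
C11: sp3 ✓
C1, C7, C10, C11 → 4 sp3 carbons.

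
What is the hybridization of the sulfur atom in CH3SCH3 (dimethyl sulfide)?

The sulfur atom (2 σ bonds and 2 lone pairs) has steric number 4: sp3.

sp3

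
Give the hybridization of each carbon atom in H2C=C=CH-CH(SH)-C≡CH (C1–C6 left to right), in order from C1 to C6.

C1 (3 σ bonds, plus one π bond) has steric number 3: sp2.
C2 has 2 σ bonds, plus two π bonds: steric number 2 → sp.
C3 carries 3 σ bonds, plus one π bond, giving a steric number of 3, so it is sp2.
C4 (4 σ bonds) has steric number 4: sp3.
C5 (2 σ bonds, plus two π bonds) has steric number 2: sp.
C6 (2 σ bonds, plus two π bonds) has steric number 2: sp.

C1 sp2, C2 sp, C3 sp2, C4 sp3, C5 sp, C6 sp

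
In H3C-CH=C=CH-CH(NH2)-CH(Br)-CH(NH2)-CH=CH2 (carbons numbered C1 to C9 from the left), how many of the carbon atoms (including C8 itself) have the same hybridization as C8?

C8 is sp2 (one π bond).
C1: sp3
C2: sp2 ✓
C3: sp
C4: sp2 ✓
C5: sp3
C6: sp3
C7: sp3
C8: sp2 ✓
C9: sp2 ✓
4 carbons are sp2.

4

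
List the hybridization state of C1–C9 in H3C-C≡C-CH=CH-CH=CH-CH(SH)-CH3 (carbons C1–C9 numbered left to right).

C1 sp3, C2 sp, C3 sp, C4 sp2, C5 sp2, C6 sp2, C7 sp2, C8 sp3, C9 sp3

C1 carries 4 σ bonds, giving a steric number of 4, so it is sp3.
C2: 2 σ bonds, plus two π bonds — 2 electron domains, sp.
C3 carries 2 σ bonds, plus two π bonds, giving a steric number of 2, so it is sp.
C4: 3 σ bonds, plus one π bond; 3 regions of electron density → sp2.
C5 carries 3 σ bonds, plus one π bond, giving a steric number of 3, so it is sp2.
C6 is sp2: 3 σ bonds, plus one π bond, 3 electron-density regions.
C7 (3 σ bonds, plus one π bond) has steric number 3: sp2.
C8: 4 σ bonds — 4 electron domains, sp3.
C9 (4 σ bonds) has steric number 4: sp3.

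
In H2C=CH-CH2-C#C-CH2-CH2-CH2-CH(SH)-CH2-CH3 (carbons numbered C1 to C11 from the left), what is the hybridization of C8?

C8: 4 σ bonds — 4 electron domains, sp3.

sp^3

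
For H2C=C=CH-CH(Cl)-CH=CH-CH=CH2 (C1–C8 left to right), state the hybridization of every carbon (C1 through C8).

C1 has 3 σ bonds, plus one π bond: steric number 3 → sp2.
C2: 2 σ bonds, plus two π bonds; 2 regions of electron density → sp.
C3 has 3 σ bonds, plus one π bond: steric number 3 → sp2.
C4: 4 σ bonds — 4 electron domains, sp3.
C5: 3 σ bonds, plus one π bond — 3 electron domains, sp2.
C6: 3 σ bonds, plus one π bond — 3 electron domains, sp2.
C7: 3 σ bonds, plus one π bond; 3 regions of electron density → sp2.
C8: 3 σ bonds, plus one π bond; 3 regions of electron density → sp2.

C1 sp2, C2 sp, C3 sp2, C4 sp3, C5 sp2, C6 sp2, C7 sp2, C8 sp2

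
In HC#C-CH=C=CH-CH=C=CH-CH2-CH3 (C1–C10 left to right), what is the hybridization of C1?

C1 is sp: 2 σ bonds, plus two π bonds, 2 electron-density regions.

sp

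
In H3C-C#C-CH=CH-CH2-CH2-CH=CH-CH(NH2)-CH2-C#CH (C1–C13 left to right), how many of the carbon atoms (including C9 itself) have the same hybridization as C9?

4

C9 is sp2 (one π bond).
C1: sp3
C2: sp
C3: sp
C4: sp2 ✓
C5: sp2 ✓
C6: sp3
C7: sp3
C8: sp2 ✓
C9: sp2 ✓
C10: sp3
C11: sp3
C12: sp
C13: sp
4 carbons are sp2.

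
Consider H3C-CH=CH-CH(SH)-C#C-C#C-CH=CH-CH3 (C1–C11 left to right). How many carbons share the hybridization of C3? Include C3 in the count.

C3 is sp2 (one π bond).
C1: sp3
C2: sp2 ✓
C3: sp2 ✓
C4: sp3
C5: sp
C6: sp
C7: sp
C8: sp
C9: sp2 ✓
C10: sp2 ✓
C11: sp3
4 carbons are sp2.

4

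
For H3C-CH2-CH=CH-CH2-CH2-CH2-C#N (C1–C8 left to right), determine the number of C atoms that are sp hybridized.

C1: sp3
C2: sp3
C3: sp2
C4: sp2
C5: sp3
C6: sp3
C7: sp3
C8: sp ✓
C8 → 1 sp carbon.

1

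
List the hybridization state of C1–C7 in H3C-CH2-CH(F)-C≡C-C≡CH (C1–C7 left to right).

C1 is sp3: 4 σ bonds, 4 electron-density regions.
C2 has 4 σ bonds: steric number 4 → sp3.
C3: 4 σ bonds — 4 electron domains, sp3.
C4 carries 2 σ bonds, plus two π bonds, giving a steric number of 2, so it is sp.
C5 is sp: 2 σ bonds, plus two π bonds, 2 electron-density regions.
C6 is sp: 2 σ bonds, plus two π bonds, 2 electron-density regions.
C7 — 2 σ bonds, plus two π bonds. Steric number 2, so sp.

C1 sp3, C2 sp3, C3 sp3, C4 sp, C5 sp, C6 sp, C7 sp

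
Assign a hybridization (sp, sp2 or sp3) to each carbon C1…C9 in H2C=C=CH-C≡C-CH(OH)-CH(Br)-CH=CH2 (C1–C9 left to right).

C1 sp2, C2 sp, C3 sp2, C4 sp, C5 sp, C6 sp3, C7 sp3, C8 sp2, C9 sp2

C1 carries 3 σ bonds, plus one π bond, giving a steric number of 3, so it is sp2.
C2 has 2 σ bonds, plus two π bonds: steric number 2 → sp.
C3 has 3 σ bonds, plus one π bond: steric number 3 → sp2.
C4: 2 σ bonds, plus two π bonds; 2 regions of electron density → sp.
C5 (2 σ bonds, plus two π bonds) has steric number 2: sp.
C6 carries 4 σ bonds, giving a steric number of 4, so it is sp3.
C7 — 4 σ bonds. Steric number 4, so sp3.
C8 has 3 σ bonds, plus one π bond: steric number 3 → sp2.
C9: 3 σ bonds, plus one π bond; 3 regions of electron density → sp2.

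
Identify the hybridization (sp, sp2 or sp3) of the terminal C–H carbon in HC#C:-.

The terminal C–H carbon is sp: 2 σ bonds, plus two π bonds, 2 electron-density regions.

sp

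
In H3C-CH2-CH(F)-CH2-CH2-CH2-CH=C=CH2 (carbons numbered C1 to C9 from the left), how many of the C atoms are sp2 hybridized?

2

C1: sp3
C2: sp3
C3: sp3
C4: sp3
C5: sp3
C6: sp3
C7: sp2 ✓
C8: sp
C9: sp2 ✓
C7, C9 → 2 sp2 carbons.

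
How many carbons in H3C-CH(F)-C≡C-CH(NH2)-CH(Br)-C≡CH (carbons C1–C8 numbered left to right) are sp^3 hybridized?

4

C1: sp3 ✓
C2: sp3 ✓
C3: sp
C4: sp
C5: sp3 ✓
C6: sp3 ✓
C7: sp
C8: sp
C1, C2, C5, C6 → 4 sp3 carbons.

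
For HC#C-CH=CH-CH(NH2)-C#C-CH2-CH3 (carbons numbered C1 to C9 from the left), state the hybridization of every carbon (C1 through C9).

C1 sp, C2 sp, C3 sp2, C4 sp2, C5 sp3, C6 sp, C7 sp, C8 sp3, C9 sp3

C1: 2 σ bonds, plus two π bonds — 2 electron domains, sp.
C2 is sp: 2 σ bonds, plus two π bonds, 2 electron-density regions.
C3: 3 σ bonds, plus one π bond; 3 regions of electron density → sp2.
C4 is sp2: 3 σ bonds, plus one π bond, 3 electron-density regions.
C5: 4 σ bonds — 4 electron domains, sp3.
C6 — 2 σ bonds, plus two π bonds. Steric number 2, so sp.
C7: 2 σ bonds, plus two π bonds — 2 electron domains, sp.
C8 (4 σ bonds) has steric number 4: sp3.
C9 is sp3: 4 σ bonds, 4 electron-density regions.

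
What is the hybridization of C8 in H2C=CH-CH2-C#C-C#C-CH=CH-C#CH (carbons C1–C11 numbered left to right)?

C8 carries 3 σ bonds, plus one π bond, giving a steric number of 3, so it is sp2.

sp²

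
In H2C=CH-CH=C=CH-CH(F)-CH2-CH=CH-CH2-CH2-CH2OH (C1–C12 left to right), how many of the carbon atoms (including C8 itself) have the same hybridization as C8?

C8 is sp2 (one π bond).
C1: sp2 ✓
C2: sp2 ✓
C3: sp2 ✓
C4: sp
C5: sp2 ✓
C6: sp3
C7: sp3
C8: sp2 ✓
C9: sp2 ✓
C10: sp3
C11: sp3
C12: sp3
6 carbons are sp2.

6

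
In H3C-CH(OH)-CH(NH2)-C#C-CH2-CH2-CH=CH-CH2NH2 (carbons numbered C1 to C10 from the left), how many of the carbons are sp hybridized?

2

C1: sp3
C2: sp3
C3: sp3
C4: sp ✓
C5: sp ✓
C6: sp3
C7: sp3
C8: sp2
C9: sp2
C10: sp3
C4, C5 → 2 sp carbons.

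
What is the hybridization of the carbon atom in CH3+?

sp2

Three σ bonds to H, empty p orbital → sp2, trigonal planar.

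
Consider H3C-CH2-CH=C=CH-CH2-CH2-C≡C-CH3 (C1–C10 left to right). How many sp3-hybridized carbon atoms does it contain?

5

C1: sp3 ✓
C2: sp3 ✓
C3: sp2
C4: sp
C5: sp2
C6: sp3 ✓
C7: sp3 ✓
C8: sp
C9: sp
C10: sp3 ✓
C1, C2, C6, C7, C10 → 5 sp3 carbons.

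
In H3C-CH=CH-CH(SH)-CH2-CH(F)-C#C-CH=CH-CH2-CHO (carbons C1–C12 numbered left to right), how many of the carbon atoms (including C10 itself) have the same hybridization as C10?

5

C10 is sp2 (one π bond).
C1: sp3
C2: sp2 ✓
C3: sp2 ✓
C4: sp3
C5: sp3
C6: sp3
C7: sp
C8: sp
C9: sp2 ✓
C10: sp2 ✓
C11: sp3
C12: sp2 ✓
5 carbons are sp2.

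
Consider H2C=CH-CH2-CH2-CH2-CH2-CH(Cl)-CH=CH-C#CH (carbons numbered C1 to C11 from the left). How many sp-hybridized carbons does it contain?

C1: sp2
C2: sp2
C3: sp3
C4: sp3
C5: sp3
C6: sp3
C7: sp3
C8: sp2
C9: sp2
C10: sp ✓
C11: sp ✓
C10, C11 → 2 sp carbons.

2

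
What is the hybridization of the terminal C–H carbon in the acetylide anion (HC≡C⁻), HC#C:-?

The terminal C–H carbon — 2 σ bonds, plus two π bonds. Steric number 2, so sp.

sp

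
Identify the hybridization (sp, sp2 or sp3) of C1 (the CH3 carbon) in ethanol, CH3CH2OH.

sp³

C1 (the CH3 carbon) — 4 σ bonds. Steric number 4, so sp3.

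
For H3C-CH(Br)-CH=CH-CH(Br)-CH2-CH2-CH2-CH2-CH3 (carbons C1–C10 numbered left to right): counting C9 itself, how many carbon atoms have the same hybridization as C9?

C9 is sp3 (only σ bonds).
C1: sp3 ✓
C2: sp3 ✓
C3: sp2
C4: sp2
C5: sp3 ✓
C6: sp3 ✓
C7: sp3 ✓
C8: sp3 ✓
C9: sp3 ✓
C10: sp3 ✓
8 carbons are sp3.

8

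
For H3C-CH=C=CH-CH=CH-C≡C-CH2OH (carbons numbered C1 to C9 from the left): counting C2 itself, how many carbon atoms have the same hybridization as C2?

4

C2 is sp2 (one π bond).
C1: sp3
C2: sp2 ✓
C3: sp
C4: sp2 ✓
C5: sp2 ✓
C6: sp2 ✓
C7: sp
C8: sp
C9: sp3
4 carbons are sp2.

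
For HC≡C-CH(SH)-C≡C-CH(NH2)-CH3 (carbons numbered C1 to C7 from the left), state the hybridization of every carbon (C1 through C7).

C1 sp, C2 sp, C3 sp3, C4 sp, C5 sp, C6 sp3, C7 sp3

C1 (2 σ bonds, plus two π bonds) has steric number 2: sp.
C2 — 2 σ bonds, plus two π bonds. Steric number 2, so sp.
C3 is sp3: 4 σ bonds, 4 electron-density regions.
C4 is sp: 2 σ bonds, plus two π bonds, 2 electron-density regions.
C5: 2 σ bonds, plus two π bonds — 2 electron domains, sp.
C6: 4 σ bonds; 4 regions of electron density → sp3.
C7 is sp3: 4 σ bonds, 4 electron-density regions.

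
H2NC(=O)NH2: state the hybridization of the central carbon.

sp^2

The central carbon is sp2: 3 σ bonds, plus one π bond, 3 electron-density regions.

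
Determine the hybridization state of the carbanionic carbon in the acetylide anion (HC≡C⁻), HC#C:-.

sp

One σ bond + one lone pair = steric number 2 → sp.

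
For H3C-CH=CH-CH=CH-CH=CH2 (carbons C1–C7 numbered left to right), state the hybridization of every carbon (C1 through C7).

C1 is sp3: 4 σ bonds, 4 electron-density regions.
C2: 3 σ bonds, plus one π bond; 3 regions of electron density → sp2.
C3 is sp2: 3 σ bonds, plus one π bond, 3 electron-density regions.
C4 has 3 σ bonds, plus one π bond: steric number 3 → sp2.
C5 — 3 σ bonds, plus one π bond. Steric number 3, so sp2.
C6 (3 σ bonds, plus one π bond) has steric number 3: sp2.
C7 carries 3 σ bonds, plus one π bond, giving a steric number of 3, so it is sp2.

C1 sp3, C2 sp2, C3 sp2, C4 sp2, C5 sp2, C6 sp2, C7 sp2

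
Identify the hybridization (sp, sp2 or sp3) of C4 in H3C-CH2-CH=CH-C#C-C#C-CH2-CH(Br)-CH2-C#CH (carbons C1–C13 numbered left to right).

C4 is sp2: 3 σ bonds, plus one π bond, 3 electron-density regions.

sp2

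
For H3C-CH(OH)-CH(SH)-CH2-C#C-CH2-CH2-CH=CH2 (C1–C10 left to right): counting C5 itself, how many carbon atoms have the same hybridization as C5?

2

C5 is sp (two π bonds).
C1: sp3
C2: sp3
C3: sp3
C4: sp3
C5: sp ✓
C6: sp ✓
C7: sp3
C8: sp3
C9: sp2
C10: sp2
2 carbons are sp.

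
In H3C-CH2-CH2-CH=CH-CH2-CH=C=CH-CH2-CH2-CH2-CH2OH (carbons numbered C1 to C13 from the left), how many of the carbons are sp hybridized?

C1: sp3
C2: sp3
C3: sp3
C4: sp2
C5: sp2
C6: sp3
C7: sp2
C8: sp ✓
C9: sp2
C10: sp3
C11: sp3
C12: sp3
C13: sp3
C8 → 1 sp carbon.

1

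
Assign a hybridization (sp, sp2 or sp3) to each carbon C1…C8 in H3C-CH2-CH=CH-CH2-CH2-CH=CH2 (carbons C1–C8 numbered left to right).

C1 sp3, C2 sp3, C3 sp2, C4 sp2, C5 sp3, C6 sp3, C7 sp2, C8 sp2

C1 — 4 σ bonds. Steric number 4, so sp3.
C2 (4 σ bonds) has steric number 4: sp3.
C3 — 3 σ bonds, plus one π bond. Steric number 3, so sp2.
C4 (3 σ bonds, plus one π bond) has steric number 3: sp2.
C5 has 4 σ bonds: steric number 4 → sp3.
C6 — 4 σ bonds. Steric number 4, so sp3.
C7: 3 σ bonds, plus one π bond — 3 electron domains, sp2.
C8 (3 σ bonds, plus one π bond) has steric number 3: sp2.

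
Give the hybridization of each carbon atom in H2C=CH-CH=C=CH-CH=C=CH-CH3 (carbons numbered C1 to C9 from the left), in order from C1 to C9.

C1 is sp2: 3 σ bonds, plus one π bond, 3 electron-density regions.
C2: 3 σ bonds, plus one π bond — 3 electron domains, sp2.
C3 (3 σ bonds, plus one π bond) has steric number 3: sp2.
C4 — 2 σ bonds, plus two π bonds. Steric number 2, so sp.
C5 has 3 σ bonds, plus one π bond: steric number 3 → sp2.
C6 — 3 σ bonds, plus one π bond. Steric number 3, so sp2.
C7 — 2 σ bonds, plus two π bonds. Steric number 2, so sp.
C8: 3 σ bonds, plus one π bond — 3 electron domains, sp2.
C9: 4 σ bonds — 4 electron domains, sp3.

C1 sp2, C2 sp2, C3 sp2, C4 sp, C5 sp2, C6 sp2, C7 sp, C8 sp2, C9 sp3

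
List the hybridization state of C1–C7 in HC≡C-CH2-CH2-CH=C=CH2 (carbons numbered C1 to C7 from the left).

C1 sp, C2 sp, C3 sp3, C4 sp3, C5 sp2, C6 sp, C7 sp2

C1 is sp: 2 σ bonds, plus two π bonds, 2 electron-density regions.
C2 has 2 σ bonds, plus two π bonds: steric number 2 → sp.
C3 is sp3: 4 σ bonds, 4 electron-density regions.
C4 is sp3: 4 σ bonds, 4 electron-density regions.
C5 is sp2: 3 σ bonds, plus one π bond, 3 electron-density regions.
C6: 2 σ bonds, plus two π bonds — 2 electron domains, sp.
C7 (3 σ bonds, plus one π bond) has steric number 3: sp2.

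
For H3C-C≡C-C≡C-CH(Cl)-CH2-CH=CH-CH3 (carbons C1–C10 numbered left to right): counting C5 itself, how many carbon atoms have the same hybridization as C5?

4

C5 is sp (two π bonds).
C1: sp3
C2: sp ✓
C3: sp ✓
C4: sp ✓
C5: sp ✓
C6: sp3
C7: sp3
C8: sp2
C9: sp2
C10: sp3
4 carbons are sp.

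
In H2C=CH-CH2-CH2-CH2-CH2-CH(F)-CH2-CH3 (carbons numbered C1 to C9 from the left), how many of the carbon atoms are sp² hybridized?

2

C1: sp2 ✓
C2: sp2 ✓
C3: sp3
C4: sp3
C5: sp3
C6: sp3
C7: sp3
C8: sp3
C9: sp3
C1, C2 → 2 sp2 carbons.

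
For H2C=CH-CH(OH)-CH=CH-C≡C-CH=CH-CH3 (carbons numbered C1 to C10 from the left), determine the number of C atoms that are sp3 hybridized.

C1: sp2
C2: sp2
C3: sp3 ✓
C4: sp2
C5: sp2
C6: sp
C7: sp
C8: sp2
C9: sp2
C10: sp3 ✓
C3, C10 → 2 sp3 carbons.

2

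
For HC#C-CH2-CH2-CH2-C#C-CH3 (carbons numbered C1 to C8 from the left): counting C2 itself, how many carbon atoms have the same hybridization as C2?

C2 is sp (two π bonds).
C1: sp ✓
C2: sp ✓
C3: sp3
C4: sp3
C5: sp3
C6: sp ✓
C7: sp ✓
C8: sp3
4 carbons are sp.

4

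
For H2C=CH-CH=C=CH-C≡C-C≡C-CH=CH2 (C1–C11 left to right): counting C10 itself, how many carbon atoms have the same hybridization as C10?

C10 is sp2 (one π bond).
C1: sp2 ✓
C2: sp2 ✓
C3: sp2 ✓
C4: sp
C5: sp2 ✓
C6: sp
C7: sp
C8: sp
C9: sp
C10: sp2 ✓
C11: sp2 ✓
6 carbons are sp2.

6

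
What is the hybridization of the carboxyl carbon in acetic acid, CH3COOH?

The carboxyl carbon: 3 σ bonds, plus one π bond — 3 electron domains, sp2.

sp²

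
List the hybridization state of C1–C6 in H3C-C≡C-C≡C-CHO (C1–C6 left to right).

C1 — 4 σ bonds. Steric number 4, so sp3.
C2 is sp: 2 σ bonds, plus two π bonds, 2 electron-density regions.
C3 has 2 σ bonds, plus two π bonds: steric number 2 → sp.
C4 (2 σ bonds, plus two π bonds) has steric number 2: sp.
C5 has 2 σ bonds, plus two π bonds: steric number 2 → sp.
C6 (3 σ bonds, plus one π bond) has steric number 3: sp2.

C1 sp3, C2 sp, C3 sp, C4 sp, C5 sp, C6 sp2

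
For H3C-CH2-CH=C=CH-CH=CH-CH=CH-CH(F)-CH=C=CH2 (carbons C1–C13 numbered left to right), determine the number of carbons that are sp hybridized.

2

C1: sp3
C2: sp3
C3: sp2
C4: sp ✓
C5: sp2
C6: sp2
C7: sp2
C8: sp2
C9: sp2
C10: sp3
C11: sp2
C12: sp ✓
C13: sp2
C4, C12 → 2 sp carbons.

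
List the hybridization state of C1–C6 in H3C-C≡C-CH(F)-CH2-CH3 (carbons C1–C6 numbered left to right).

C1 carries 4 σ bonds, giving a steric number of 4, so it is sp3.
C2 has 2 σ bonds, plus two π bonds: steric number 2 → sp.
C3: 2 σ bonds, plus two π bonds — 2 electron domains, sp.
C4 (4 σ bonds) has steric number 4: sp3.
C5 is sp3: 4 σ bonds, 4 electron-density regions.
C6 — 4 σ bonds. Steric number 4, so sp3.

C1 sp3, C2 sp, C3 sp, C4 sp3, C5 sp3, C6 sp3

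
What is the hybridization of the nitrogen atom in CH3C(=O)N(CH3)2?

Amide resonance: N lone pair conjugated with C=O → sp2.

sp^2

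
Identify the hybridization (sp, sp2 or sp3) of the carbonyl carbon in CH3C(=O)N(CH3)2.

sp^2

The carbonyl carbon: 3 σ bonds, plus one π bond — 3 electron domains, sp2.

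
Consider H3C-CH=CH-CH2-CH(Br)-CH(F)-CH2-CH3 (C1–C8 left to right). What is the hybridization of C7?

sp^3

C7 has 4 σ bonds: steric number 4 → sp3.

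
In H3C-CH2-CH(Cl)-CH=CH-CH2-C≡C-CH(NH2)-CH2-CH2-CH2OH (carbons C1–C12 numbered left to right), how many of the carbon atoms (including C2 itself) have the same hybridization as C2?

8

C2 is sp3 (only σ bonds).
C1: sp3 ✓
C2: sp3 ✓
C3: sp3 ✓
C4: sp2
C5: sp2
C6: sp3 ✓
C7: sp
C8: sp
C9: sp3 ✓
C10: sp3 ✓
C11: sp3 ✓
C12: sp3 ✓
8 carbons are sp3.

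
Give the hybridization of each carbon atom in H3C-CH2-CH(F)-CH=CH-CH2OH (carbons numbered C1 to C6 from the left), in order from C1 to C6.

C1 sp3, C2 sp3, C3 sp3, C4 sp2, C5 sp2, C6 sp3

C1 (4 σ bonds) has steric number 4: sp3.
C2 — 4 σ bonds. Steric number 4, so sp3.
C3 (4 σ bonds) has steric number 4: sp3.
C4 (3 σ bonds, plus one π bond) has steric number 3: sp2.
C5 (3 σ bonds, plus one π bond) has steric number 3: sp2.
C6 carries 4 σ bonds, giving a steric number of 4, so it is sp3.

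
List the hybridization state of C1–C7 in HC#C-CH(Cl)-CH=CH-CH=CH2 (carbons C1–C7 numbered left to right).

C1 is sp: 2 σ bonds, plus two π bonds, 2 electron-density regions.
C2: 2 σ bonds, plus two π bonds — 2 electron domains, sp.
C3 (4 σ bonds) has steric number 4: sp3.
C4 — 3 σ bonds, plus one π bond. Steric number 3, so sp2.
C5 is sp2: 3 σ bonds, plus one π bond, 3 electron-density regions.
C6 is sp2: 3 σ bonds, plus one π bond, 3 electron-density regions.
C7 carries 3 σ bonds, plus one π bond, giving a steric number of 3, so it is sp2.

C1 sp, C2 sp, C3 sp3, C4 sp2, C5 sp2, C6 sp2, C7 sp2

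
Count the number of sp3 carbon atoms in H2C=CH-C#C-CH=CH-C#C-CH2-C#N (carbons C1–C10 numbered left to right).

1

C1: sp2
C2: sp2
C3: sp
C4: sp
C5: sp2
C6: sp2
C7: sp
C8: sp
C9: sp3 ✓
C10: sp
C9 → 1 sp3 carbon.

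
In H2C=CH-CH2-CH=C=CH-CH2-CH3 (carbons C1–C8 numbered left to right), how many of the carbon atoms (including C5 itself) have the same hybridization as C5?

C5 is sp (two π bonds).
C1: sp2
C2: sp2
C3: sp3
C4: sp2
C5: sp ✓
C6: sp2
C7: sp3
C8: sp3
1 carbon is sp.

1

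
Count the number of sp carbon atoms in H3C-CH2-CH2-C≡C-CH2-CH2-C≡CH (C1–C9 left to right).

4

C1: sp3
C2: sp3
C3: sp3
C4: sp ✓
C5: sp ✓
C6: sp3
C7: sp3
C8: sp ✓
C9: sp ✓
C4, C5, C8, C9 → 4 sp carbons.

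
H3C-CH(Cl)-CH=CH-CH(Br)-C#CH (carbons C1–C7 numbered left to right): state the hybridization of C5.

C5 — 4 σ bonds. Steric number 4, so sp3.

sp^3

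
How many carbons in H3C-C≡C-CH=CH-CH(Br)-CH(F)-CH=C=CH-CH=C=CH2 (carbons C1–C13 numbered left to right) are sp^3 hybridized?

C1: sp3 ✓
C2: sp
C3: sp
C4: sp2
C5: sp2
C6: sp3 ✓
C7: sp3 ✓
C8: sp2
C9: sp
C10: sp2
C11: sp2
C12: sp
C13: sp2
C1, C6, C7 → 3 sp3 carbons.

3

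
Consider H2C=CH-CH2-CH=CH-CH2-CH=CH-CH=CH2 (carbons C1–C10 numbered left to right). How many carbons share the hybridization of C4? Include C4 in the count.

8

C4 is sp2 (one π bond).
C1: sp2 ✓
C2: sp2 ✓
C3: sp3
C4: sp2 ✓
C5: sp2 ✓
C6: sp3
C7: sp2 ✓
C8: sp2 ✓
C9: sp2 ✓
C10: sp2 ✓
8 carbons are sp2.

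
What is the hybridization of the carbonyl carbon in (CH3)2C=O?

The carbonyl carbon is sp2: 3 σ bonds, plus one π bond, 3 electron-density regions.

sp2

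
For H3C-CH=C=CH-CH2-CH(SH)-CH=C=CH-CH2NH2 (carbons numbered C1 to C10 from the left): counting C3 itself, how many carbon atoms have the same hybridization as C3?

C3 is sp (two π bonds).
C1: sp3
C2: sp2
C3: sp ✓
C4: sp2
C5: sp3
C6: sp3
C7: sp2
C8: sp ✓
C9: sp2
C10: sp3
2 carbons are sp.

2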